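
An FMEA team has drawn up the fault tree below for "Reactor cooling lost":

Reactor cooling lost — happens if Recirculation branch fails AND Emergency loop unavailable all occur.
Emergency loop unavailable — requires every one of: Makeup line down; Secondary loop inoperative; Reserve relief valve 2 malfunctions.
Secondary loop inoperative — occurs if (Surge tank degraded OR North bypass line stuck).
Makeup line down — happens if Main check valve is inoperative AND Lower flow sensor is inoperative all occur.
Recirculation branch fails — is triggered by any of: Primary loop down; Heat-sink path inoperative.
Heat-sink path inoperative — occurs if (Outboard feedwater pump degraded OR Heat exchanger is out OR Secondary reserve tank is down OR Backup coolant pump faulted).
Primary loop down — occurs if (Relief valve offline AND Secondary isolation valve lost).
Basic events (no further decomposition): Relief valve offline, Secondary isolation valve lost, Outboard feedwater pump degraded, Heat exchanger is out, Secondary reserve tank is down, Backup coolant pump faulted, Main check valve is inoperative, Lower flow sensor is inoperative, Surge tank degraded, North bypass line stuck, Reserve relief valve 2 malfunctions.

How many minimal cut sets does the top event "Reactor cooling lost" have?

Primary loop down [AND]: one cut set from each child combined → 1 × 1 = 1 cut set(s).
Heat-sink path inoperative [OR]: union of children's cut sets → 4 cut set(s).
Recirculation branch fails [OR]: union of children's cut sets → 5 cut set(s).
Makeup line down [AND]: one cut set from each child combined → 1 × 1 = 1 cut set(s).
Secondary loop inoperative [OR]: union of children's cut sets → 2 cut set(s).
Emergency loop unavailable [AND]: one cut set from each child combined → 1 × 2 × 1 = 2 cut set(s).
Reactor cooling lost [AND]: one cut set from each child combined → 5 × 2 = 10 cut set(s).
Minimal cut sets: {Lower flow sensor is inoperative, Main check valve is inoperative, Relief valve offline, Reserve relief valve 2 malfunctions, Secondary isolation valve lost, Surge tank degraded}; {Lower flow sensor is inoperative, Main check valve is inoperative, North bypass line stuck, Relief valve offline, Reserve relief valve 2 malfunctions, Secondary isolation valve lost}; {Lower flow sensor is inoperative, Main check valve is inoperative, Outboard feedwater pump degraded, Reserve relief valve 2 malfunctions, Surge tank degraded}; {Lower flow sensor is inoperative, Main check valve is inoperative, North bypass line stuck, Outboard feedwater pump degraded, Reserve relief valve 2 malfunctions}; {Heat exchanger is out, Lower flow sensor is inoperative, Main check valve is inoperative, Reserve relief valve 2 malfunctions, Surge tank degraded}; {Heat exchanger is out, Lower flow sensor is inoperative, Main check valve is inoperative, North bypass line stuck, Reserve relief valve 2 malfunctions}; {Lower flow sensor is inoperative, Main check valve is inoperative, Reserve relief valve 2 malfunctions, Secondary reserve tank is down, Surge tank degraded}; {Lower flow sensor is inoperative, Main check valve is inoperative, North bypass line stuck, Reserve relief valve 2 malfunctions, Secondary reserve tank is down}; {Backup coolant pump faulted, Lower flow sensor is inoperative, Main check valve is inoperative, Reserve relief valve 2 malfunctions, Surge tank degraded}; {Backup coolant pump faulted, Lower flow sensor is inoperative, Main check valve is inoperative, North bypass line stuck, Reserve relief valve 2 malfunctions}.

10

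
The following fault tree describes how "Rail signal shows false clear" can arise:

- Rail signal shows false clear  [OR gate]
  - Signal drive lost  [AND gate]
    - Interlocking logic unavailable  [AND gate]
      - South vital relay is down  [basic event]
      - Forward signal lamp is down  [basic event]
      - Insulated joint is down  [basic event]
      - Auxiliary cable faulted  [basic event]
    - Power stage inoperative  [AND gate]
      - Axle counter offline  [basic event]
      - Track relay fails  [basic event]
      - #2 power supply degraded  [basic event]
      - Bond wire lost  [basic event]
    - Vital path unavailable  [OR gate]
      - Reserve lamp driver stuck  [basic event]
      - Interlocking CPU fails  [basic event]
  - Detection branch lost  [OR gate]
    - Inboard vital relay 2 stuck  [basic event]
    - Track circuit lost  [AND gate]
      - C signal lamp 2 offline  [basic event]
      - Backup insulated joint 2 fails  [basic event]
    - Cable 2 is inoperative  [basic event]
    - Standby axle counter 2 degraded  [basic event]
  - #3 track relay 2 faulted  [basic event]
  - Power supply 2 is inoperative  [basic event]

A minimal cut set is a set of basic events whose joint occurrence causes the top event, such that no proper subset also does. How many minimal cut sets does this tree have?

Interlocking logic unavailable [AND]: one cut set from each child combined → 1 × 1 × 1 × 1 = 1 cut set(s).
Power stage inoperative [AND]: one cut set from each child combined → 1 × 1 × 1 × 1 = 1 cut set(s).
Vital path unavailable [OR]: union of children's cut sets → 2 cut set(s).
Signal drive lost [AND]: one cut set from each child combined → 1 × 1 × 2 = 2 cut set(s).
Track circuit lost [AND]: one cut set from each child combined → 1 × 1 = 1 cut set(s).
Detection branch lost [OR]: union of children's cut sets → 4 cut set(s).
Rail signal shows false clear [OR]: union of children's cut sets → 8 cut set(s).
Minimal cut sets: {#2 power supply degraded, Auxiliary cable faulted, Axle counter offline, Bond wire lost, Forward signal lamp is down, Insulated joint is down, Reserve lamp driver stuck, South vital relay is down, Track relay fails}; {#2 power supply degraded, Auxiliary cable faulted, Axle counter offline, Bond wire lost, Forward signal lamp is down, Insulated joint is down, Interlocking CPU fails, South vital relay is down, Track relay fails}; {Inboard vital relay 2 stuck}; {Backup insulated joint 2 fails, C signal lamp 2 offline}; {Cable 2 is inoperative}; {Standby axle counter 2 degraded}; {#3 track relay 2 faulted}; {Power supply 2 is inoperative}.

8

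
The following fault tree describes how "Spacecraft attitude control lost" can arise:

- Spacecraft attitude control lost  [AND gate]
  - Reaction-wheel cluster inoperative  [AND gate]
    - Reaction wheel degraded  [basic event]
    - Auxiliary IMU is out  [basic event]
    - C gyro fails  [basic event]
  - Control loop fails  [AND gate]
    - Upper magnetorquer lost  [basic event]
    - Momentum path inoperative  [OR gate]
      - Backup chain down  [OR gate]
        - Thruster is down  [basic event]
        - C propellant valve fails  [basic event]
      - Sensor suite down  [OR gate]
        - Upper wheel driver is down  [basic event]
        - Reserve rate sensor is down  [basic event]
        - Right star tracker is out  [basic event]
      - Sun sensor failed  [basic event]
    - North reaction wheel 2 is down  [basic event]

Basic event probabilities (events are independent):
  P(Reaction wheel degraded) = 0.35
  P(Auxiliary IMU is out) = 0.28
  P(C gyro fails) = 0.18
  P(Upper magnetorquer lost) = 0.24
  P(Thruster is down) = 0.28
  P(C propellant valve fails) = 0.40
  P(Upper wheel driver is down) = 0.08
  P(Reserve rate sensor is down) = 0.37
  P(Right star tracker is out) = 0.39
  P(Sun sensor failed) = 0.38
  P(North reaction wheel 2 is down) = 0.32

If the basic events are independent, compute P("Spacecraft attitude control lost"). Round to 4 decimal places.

P(Reaction-wheel cluster inoperative) [AND] = 0.35 × 0.28 × 0.18 = 0.017640
P(Backup chain down) [OR] = 1 − (1−0.28) × (1−0.40) = 0.568000
P(Sensor suite down) [OR] = 1 − (1−0.08) × (1−0.37) × (1−0.39) = 0.646444
P(Momentum path inoperative) [OR] = 1 − (1−0.568000) × (1−0.646444) × (1−0.38) = 0.905304
P(Control loop fails) [AND] = 0.24 × 0.905304 × 0.32 = 0.069527
P(Spacecraft attitude control lost) [AND] = 0.017640 × 0.069527 = 0.001226
Rounded to 4 decimal places: P(Spacecraft attitude control lost) ≈ 0.0012.

0.0012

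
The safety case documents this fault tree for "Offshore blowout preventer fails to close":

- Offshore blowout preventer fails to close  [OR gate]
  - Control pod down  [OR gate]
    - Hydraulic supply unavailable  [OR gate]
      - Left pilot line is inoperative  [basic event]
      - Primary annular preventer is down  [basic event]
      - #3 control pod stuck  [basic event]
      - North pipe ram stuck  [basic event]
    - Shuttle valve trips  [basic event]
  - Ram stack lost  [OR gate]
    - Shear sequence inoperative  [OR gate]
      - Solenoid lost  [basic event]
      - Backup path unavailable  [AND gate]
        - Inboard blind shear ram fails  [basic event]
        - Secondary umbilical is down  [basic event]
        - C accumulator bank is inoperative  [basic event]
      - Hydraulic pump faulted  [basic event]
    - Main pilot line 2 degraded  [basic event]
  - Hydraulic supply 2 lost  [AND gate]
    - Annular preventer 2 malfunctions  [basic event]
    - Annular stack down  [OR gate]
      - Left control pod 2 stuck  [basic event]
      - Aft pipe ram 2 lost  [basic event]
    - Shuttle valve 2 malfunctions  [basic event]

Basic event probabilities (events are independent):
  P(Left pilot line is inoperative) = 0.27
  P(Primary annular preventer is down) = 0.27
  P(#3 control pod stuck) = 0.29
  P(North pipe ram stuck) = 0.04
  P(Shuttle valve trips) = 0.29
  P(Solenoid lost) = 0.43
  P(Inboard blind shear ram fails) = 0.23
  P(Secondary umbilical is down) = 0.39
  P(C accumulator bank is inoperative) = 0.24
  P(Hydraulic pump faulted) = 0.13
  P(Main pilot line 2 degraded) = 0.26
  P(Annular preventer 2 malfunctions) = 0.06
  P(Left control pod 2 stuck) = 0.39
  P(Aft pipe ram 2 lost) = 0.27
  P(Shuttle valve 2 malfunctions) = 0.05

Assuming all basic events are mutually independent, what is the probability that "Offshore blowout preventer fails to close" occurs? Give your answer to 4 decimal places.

0.9076

P(Hydraulic supply unavailable) [OR] = 1 − (1−0.27) × (1−0.27) × (1−0.29) × (1−0.04) = 0.636775
P(Control pod down) [OR] = 1 − (1−0.636775) × (1−0.29) = 0.742110
P(Backup path unavailable) [AND] = 0.23 × 0.39 × 0.24 = 0.021528
P(Shear sequence inoperative) [OR] = 1 − (1−0.43) × (1−0.021528) × (1−0.13) = 0.514776
P(Ram stack lost) [OR] = 1 − (1−0.514776) × (1−0.26) = 0.640934
P(Annular stack down) [OR] = 1 − (1−0.39) × (1−0.27) = 0.554700
P(Hydraulic supply 2 lost) [AND] = 0.06 × 0.554700 × 0.05 = 0.001664
P(Offshore blowout preventer fails to close) [OR] = 1 − (1−0.742110) × (1−0.640934) × (1−0.001664) = 0.907555
Rounded to 4 decimal places: P(Offshore blowout preventer fails to close) ≈ 0.9076.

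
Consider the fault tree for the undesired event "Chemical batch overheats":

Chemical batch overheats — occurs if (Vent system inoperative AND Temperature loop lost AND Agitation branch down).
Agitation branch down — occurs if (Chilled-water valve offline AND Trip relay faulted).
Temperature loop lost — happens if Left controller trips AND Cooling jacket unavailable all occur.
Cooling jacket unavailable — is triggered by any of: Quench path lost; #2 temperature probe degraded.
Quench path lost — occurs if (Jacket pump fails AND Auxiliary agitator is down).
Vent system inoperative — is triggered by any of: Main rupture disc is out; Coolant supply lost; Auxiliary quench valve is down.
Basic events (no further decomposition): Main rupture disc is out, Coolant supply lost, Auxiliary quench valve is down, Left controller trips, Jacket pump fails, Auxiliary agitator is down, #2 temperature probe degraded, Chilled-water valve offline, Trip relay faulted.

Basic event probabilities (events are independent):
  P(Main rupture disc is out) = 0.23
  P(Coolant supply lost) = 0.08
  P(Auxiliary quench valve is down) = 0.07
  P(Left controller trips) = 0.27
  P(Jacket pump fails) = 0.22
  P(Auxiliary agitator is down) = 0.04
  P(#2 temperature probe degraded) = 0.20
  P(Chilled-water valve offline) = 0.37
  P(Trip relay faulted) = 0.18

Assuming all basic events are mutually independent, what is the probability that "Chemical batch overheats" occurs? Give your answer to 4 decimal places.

0.0013

P(Vent system inoperative) [OR] = 1 − (1−0.23) × (1−0.08) × (1−0.07) = 0.341188
P(Quench path lost) [AND] = 0.22 × 0.04 = 0.008800
P(Cooling jacket unavailable) [OR] = 1 − (1−0.008800) × (1−0.20) = 0.207040
P(Temperature loop lost) [AND] = 0.27 × 0.207040 = 0.055901
P(Agitation branch down) [AND] = 0.37 × 0.18 = 0.066600
P(Chemical batch overheats) [AND] = 0.341188 × 0.055901 × 0.066600 = 0.001270
Rounded to 4 decimal places: P(Chemical batch overheats) ≈ 0.0013.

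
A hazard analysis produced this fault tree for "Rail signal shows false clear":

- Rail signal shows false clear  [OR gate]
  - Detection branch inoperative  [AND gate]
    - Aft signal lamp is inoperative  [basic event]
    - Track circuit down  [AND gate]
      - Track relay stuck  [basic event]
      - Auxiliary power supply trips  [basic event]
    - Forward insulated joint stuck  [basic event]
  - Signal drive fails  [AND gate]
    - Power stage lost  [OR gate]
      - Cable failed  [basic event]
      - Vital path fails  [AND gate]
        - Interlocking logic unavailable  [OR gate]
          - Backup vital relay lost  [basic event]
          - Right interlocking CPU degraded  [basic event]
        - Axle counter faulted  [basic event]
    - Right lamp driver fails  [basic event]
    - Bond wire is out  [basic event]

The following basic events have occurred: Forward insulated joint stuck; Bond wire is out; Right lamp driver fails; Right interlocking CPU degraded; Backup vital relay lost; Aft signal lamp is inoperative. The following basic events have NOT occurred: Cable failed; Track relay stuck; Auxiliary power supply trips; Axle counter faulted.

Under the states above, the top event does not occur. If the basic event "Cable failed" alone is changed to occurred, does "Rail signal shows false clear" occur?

Yes

Counterfactual: set "Cable failed" to occurred.
Track circuit down [AND]: Track relay stuck=not, Auxiliary power supply trips=not → not all inputs occur → does not occur.
Detection branch inoperative [AND]: Aft signal lamp is inoperative=occurs, Track circuit down=not, Forward insulated joint stuck=occurs → not all inputs occur → does not occur.
Interlocking logic unavailable [OR]: Backup vital relay lost=occurs, Right interlocking CPU degraded=occurs → at least one input occurs → occurs.
Vital path fails [AND]: Interlocking logic unavailable=occurs, Axle counter faulted=not → not all inputs occur → does not occur.
Power stage lost [OR]: Cable failed=occurs, Vital path fails=not → at least one input occurs → occurs.
Signal drive fails [AND]: Power stage lost=occurs, Right lamp driver fails=occurs, Bond wire is out=occurs → all inputs occur → occurs.
Rail signal shows false clear [OR]: Detection branch inoperative=not, Signal drive fails=occurs → at least one input occurs → occurs.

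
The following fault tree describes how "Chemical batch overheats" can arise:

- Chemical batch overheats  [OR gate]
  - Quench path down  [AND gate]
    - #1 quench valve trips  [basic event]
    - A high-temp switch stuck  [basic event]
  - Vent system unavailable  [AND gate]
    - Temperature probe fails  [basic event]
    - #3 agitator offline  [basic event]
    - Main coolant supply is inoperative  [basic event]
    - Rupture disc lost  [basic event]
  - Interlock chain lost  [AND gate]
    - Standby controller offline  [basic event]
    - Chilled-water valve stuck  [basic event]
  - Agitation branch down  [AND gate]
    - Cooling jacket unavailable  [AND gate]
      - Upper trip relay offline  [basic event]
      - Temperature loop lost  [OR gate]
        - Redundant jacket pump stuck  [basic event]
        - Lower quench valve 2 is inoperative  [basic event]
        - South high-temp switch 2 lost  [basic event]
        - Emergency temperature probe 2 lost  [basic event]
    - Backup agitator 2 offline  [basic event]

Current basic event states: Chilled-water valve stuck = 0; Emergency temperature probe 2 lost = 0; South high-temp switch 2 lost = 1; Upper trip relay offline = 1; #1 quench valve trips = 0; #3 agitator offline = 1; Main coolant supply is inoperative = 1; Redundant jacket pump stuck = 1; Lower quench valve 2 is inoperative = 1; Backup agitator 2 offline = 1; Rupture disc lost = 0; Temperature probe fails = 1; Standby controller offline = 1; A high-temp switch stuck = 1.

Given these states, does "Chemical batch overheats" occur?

Quench path down [AND]: #1 quench valve trips=not, A high-temp switch stuck=occurs → not all inputs occur → does not occur.
Vent system unavailable [AND]: Temperature probe fails=occurs, #3 agitator offline=occurs, Main coolant supply is inoperative=occurs, Rupture disc lost=not → not all inputs occur → does not occur.
Interlock chain lost [AND]: Standby controller offline=occurs, Chilled-water valve stuck=not → not all inputs occur → does not occur.
Temperature loop lost [OR]: Redundant jacket pump stuck=occurs, Lower quench valve 2 is inoperative=occurs, South high-temp switch 2 lost=occurs, Emergency temperature probe 2 lost=not → at least one input occurs → occurs.
Cooling jacket unavailable [AND]: Upper trip relay offline=occurs, Temperature loop lost=occurs → all inputs occur → occurs.
Agitation branch down [AND]: Cooling jacket unavailable=occurs, Backup agitator 2 offline=occurs → all inputs occur → occurs.
Chemical batch overheats [OR]: Quench path down=not, Vent system unavailable=not, Interlock chain lost=not, Agitation branch down=occurs → at least one input occurs → occurs.

Yes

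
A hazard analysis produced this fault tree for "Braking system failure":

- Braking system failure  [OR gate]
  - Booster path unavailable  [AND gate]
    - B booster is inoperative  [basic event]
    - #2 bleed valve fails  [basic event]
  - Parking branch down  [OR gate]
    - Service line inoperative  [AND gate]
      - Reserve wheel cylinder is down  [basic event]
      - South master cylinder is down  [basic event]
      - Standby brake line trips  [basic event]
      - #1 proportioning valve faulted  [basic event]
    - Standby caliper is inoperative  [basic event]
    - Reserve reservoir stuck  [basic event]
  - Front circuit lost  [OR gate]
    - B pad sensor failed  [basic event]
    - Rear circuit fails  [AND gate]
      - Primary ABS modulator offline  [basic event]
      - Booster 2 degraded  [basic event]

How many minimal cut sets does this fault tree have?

Booster path unavailable [AND]: one cut set from each child combined → 1 × 1 = 1 cut set(s).
Service line inoperative [AND]: one cut set from each child combined → 1 × 1 × 1 × 1 = 1 cut set(s).
Parking branch down [OR]: union of children's cut sets → 3 cut set(s).
Rear circuit fails [AND]: one cut set from each child combined → 1 × 1 = 1 cut set(s).
Front circuit lost [OR]: union of children's cut sets → 2 cut set(s).
Braking system failure [OR]: union of children's cut sets → 6 cut set(s).
Minimal cut sets: {#2 bleed valve fails, B booster is inoperative}; {#1 proportioning valve faulted, Reserve wheel cylinder is down, South master cylinder is down, Standby brake line trips}; {Standby caliper is inoperative}; {Reserve reservoir stuck}; {B pad sensor failed}; {Booster 2 degraded, Primary ABS modulator offline}.

6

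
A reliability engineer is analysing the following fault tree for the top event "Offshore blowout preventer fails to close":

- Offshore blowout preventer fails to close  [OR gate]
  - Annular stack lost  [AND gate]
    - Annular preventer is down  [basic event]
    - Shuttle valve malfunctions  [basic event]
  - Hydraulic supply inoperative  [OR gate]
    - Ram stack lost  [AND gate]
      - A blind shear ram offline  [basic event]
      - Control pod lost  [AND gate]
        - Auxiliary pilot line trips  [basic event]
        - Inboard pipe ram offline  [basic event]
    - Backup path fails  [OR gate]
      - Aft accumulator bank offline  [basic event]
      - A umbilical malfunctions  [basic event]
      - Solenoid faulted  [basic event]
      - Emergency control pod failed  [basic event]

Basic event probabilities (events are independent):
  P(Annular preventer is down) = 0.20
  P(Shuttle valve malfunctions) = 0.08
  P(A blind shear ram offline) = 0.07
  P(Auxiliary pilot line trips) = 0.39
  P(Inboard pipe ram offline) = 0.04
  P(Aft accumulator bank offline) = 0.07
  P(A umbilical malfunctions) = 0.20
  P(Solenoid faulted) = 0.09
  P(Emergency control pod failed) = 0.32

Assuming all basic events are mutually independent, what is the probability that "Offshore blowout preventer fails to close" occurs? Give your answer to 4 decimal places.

0.5475

P(Annular stack lost) [AND] = 0.20 × 0.08 = 0.016000
P(Control pod lost) [AND] = 0.39 × 0.04 = 0.015600
P(Ram stack lost) [AND] = 0.07 × 0.015600 = 0.001092
P(Backup path fails) [OR] = 1 − (1−0.07) × (1−0.20) × (1−0.09) × (1−0.32) = 0.539613
P(Hydraulic supply inoperative) [OR] = 1 − (1−0.001092) × (1−0.539613) = 0.540116
P(Offshore blowout preventer fails to close) [OR] = 1 − (1−0.016000) × (1−0.540116) = 0.547474
Rounded to 4 decimal places: P(Offshore blowout preventer fails to close) ≈ 0.5475.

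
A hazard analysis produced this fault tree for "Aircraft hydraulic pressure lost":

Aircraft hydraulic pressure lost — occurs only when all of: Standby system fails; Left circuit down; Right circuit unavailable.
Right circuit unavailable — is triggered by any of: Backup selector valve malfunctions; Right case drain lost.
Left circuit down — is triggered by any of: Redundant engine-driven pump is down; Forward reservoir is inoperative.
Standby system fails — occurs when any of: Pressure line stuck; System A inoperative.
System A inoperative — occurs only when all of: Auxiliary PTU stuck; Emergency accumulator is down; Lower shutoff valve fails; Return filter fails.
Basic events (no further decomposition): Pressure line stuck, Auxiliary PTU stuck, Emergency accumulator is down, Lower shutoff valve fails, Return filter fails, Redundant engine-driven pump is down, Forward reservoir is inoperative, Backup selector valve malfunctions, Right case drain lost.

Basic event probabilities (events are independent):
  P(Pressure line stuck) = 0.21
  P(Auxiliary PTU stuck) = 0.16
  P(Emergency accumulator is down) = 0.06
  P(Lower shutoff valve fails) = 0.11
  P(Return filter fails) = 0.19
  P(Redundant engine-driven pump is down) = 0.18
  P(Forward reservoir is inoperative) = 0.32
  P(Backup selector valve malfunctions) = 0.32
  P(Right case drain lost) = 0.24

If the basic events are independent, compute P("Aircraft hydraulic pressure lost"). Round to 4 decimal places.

P(System A inoperative) [AND] = 0.16 × 0.06 × 0.11 × 0.19 = 0.000201
P(Standby system fails) [OR] = 1 − (1−0.21) × (1−0.000201) = 0.210159
P(Left circuit down) [OR] = 1 − (1−0.18) × (1−0.32) = 0.442400
P(Right circuit unavailable) [OR] = 1 − (1−0.32) × (1−0.24) = 0.483200
P(Aircraft hydraulic pressure lost) [AND] = 0.210159 × 0.442400 × 0.483200 = 0.044925
Rounded to 4 decimal places: P(Aircraft hydraulic pressure lost) ≈ 0.0449.

0.0449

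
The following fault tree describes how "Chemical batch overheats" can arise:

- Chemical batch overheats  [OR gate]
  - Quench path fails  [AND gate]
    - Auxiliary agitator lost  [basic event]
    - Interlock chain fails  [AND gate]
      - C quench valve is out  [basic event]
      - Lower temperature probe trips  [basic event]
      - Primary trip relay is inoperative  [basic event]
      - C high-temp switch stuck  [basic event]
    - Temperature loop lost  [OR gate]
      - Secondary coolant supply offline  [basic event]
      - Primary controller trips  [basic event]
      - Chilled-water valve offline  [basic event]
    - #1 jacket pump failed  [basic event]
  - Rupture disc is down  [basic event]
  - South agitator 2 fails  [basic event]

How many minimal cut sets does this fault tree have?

Interlock chain fails [AND]: one cut set from each child combined → 1 × 1 × 1 × 1 = 1 cut set(s).
Temperature loop lost [OR]: union of children's cut sets → 3 cut set(s).
Quench path fails [AND]: one cut set from each child combined → 1 × 1 × 3 × 1 = 3 cut set(s).
Chemical batch overheats [OR]: union of children's cut sets → 5 cut set(s).
Minimal cut sets: {#1 jacket pump failed, Auxiliary agitator lost, C high-temp switch stuck, C quench valve is out, Lower temperature probe trips, Primary trip relay is inoperative, Secondary coolant supply offline}; {#1 jacket pump failed, Auxiliary agitator lost, C high-temp switch stuck, C quench valve is out, Lower temperature probe trips, Primary controller trips, Primary trip relay is inoperative}; {#1 jacket pump failed, Auxiliary agitator lost, C high-temp switch stuck, C quench valve is out, Chilled-water valve offline, Lower temperature probe trips, Primary trip relay is inoperative}; {Rupture disc is down}; {South agitator 2 fails}.

5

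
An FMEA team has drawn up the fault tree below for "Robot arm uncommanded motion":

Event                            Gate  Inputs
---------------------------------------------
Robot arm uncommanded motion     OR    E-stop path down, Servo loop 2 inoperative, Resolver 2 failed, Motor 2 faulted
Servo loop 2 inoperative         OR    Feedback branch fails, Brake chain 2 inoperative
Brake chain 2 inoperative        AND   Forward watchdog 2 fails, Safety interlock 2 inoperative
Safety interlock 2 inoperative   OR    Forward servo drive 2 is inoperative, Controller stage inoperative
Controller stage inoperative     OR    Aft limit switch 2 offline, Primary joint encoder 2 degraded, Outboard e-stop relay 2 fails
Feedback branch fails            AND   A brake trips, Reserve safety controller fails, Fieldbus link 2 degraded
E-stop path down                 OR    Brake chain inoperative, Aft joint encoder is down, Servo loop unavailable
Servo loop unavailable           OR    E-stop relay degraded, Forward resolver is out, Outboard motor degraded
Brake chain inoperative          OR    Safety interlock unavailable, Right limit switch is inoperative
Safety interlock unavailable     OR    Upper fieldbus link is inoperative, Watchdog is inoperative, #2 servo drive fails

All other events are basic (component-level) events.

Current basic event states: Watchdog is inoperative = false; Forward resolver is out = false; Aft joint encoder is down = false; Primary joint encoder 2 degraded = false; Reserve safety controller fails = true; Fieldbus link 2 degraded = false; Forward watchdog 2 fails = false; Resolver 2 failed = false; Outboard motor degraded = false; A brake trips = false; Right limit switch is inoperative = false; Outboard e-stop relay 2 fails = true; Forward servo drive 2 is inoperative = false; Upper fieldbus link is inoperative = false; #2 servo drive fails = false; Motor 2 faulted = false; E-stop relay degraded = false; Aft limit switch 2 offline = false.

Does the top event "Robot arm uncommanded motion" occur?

Safety interlock unavailable [OR]: Upper fieldbus link is inoperative=not, Watchdog is inoperative=not, #2 servo drive fails=not → no input occurs → does not occur.
Brake chain inoperative [OR]: Safety interlock unavailable=not, Right limit switch is inoperative=not → no input occurs → does not occur.
Servo loop unavailable [OR]: E-stop relay degraded=not, Forward resolver is out=not, Outboard motor degraded=not → no input occurs → does not occur.
E-stop path down [OR]: Brake chain inoperative=not, Aft joint encoder is down=not, Servo loop unavailable=not → no input occurs → does not occur.
Feedback branch fails [AND]: A brake trips=not, Reserve safety controller fails=occurs, Fieldbus link 2 degraded=not → not all inputs occur → does not occur.
Controller stage inoperative [OR]: Aft limit switch 2 offline=not, Primary joint encoder 2 degraded=not, Outboard e-stop relay 2 fails=occurs → at least one input occurs → occurs.
Safety interlock 2 inoperative [OR]: Forward servo drive 2 is inoperative=not, Controller stage inoperative=occurs → at least one input occurs → occurs.
Brake chain 2 inoperative [AND]: Forward watchdog 2 fails=not, Safety interlock 2 inoperative=occurs → not all inputs occur → does not occur.
Servo loop 2 inoperative [OR]: Feedback branch fails=not, Brake chain 2 inoperative=not → no input occurs → does not occur.
Robot arm uncommanded motion [OR]: E-stop path down=not, Servo loop 2 inoperative=not, Resolver 2 failed=not, Motor 2 faulted=not → no input occurs → does not occur.

No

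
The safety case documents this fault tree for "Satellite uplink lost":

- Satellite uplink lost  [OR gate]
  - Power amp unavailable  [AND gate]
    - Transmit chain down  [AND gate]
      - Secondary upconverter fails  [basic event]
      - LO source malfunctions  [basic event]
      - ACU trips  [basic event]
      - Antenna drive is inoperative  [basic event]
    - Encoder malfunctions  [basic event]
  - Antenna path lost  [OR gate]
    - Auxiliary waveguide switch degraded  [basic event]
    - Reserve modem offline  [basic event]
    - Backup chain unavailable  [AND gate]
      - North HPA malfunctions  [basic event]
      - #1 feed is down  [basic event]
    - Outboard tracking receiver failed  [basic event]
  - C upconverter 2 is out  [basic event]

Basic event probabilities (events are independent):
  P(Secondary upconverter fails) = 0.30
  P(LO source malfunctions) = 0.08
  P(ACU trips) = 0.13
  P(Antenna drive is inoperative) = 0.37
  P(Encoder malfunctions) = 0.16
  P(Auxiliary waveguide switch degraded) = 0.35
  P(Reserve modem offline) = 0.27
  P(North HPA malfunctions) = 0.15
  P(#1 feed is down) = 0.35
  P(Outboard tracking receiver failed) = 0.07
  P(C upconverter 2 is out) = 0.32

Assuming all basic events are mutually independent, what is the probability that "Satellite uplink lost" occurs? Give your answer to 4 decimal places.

0.7157

P(Transmit chain down) [AND] = 0.30 × 0.08 × 0.13 × 0.37 = 0.001154
P(Power amp unavailable) [AND] = 0.001154 × 0.16 = 0.000185
P(Backup chain unavailable) [AND] = 0.15 × 0.35 = 0.052500
P(Antenna path lost) [OR] = 1 − (1−0.35) × (1−0.27) × (1−0.052500) × (1−0.07) = 0.581882
P(Satellite uplink lost) [OR] = 1 − (1−0.000185) × (1−0.581882) × (1−0.32) = 0.715732
Rounded to 4 decimal places: P(Satellite uplink lost) ≈ 0.7157.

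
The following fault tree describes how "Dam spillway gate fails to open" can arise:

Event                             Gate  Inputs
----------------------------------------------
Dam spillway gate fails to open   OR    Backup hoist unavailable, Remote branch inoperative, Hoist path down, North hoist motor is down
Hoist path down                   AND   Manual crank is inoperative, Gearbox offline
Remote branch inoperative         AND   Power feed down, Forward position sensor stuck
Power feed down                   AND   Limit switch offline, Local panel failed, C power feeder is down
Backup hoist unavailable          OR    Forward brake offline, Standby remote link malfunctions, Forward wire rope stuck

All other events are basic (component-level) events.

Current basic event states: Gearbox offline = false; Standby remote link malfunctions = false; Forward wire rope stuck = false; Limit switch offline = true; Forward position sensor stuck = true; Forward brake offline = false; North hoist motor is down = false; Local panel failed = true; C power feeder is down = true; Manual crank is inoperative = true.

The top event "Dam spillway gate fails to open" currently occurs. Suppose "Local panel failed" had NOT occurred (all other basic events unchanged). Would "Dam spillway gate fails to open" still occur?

No

Counterfactual: set "Local panel failed" to not occurred.
Backup hoist unavailable [OR]: Forward brake offline=not, Standby remote link malfunctions=not, Forward wire rope stuck=not → no input occurs → does not occur.
Power feed down [AND]: Limit switch offline=occurs, Local panel failed=not, C power feeder is down=occurs → not all inputs occur → does not occur.
Remote branch inoperative [AND]: Power feed down=not, Forward position sensor stuck=occurs → not all inputs occur → does not occur.
Hoist path down [AND]: Manual crank is inoperative=occurs, Gearbox offline=not → not all inputs occur → does not occur.
Dam spillway gate fails to open [OR]: Backup hoist unavailable=not, Remote branch inoperative=not, Hoist path down=not, North hoist motor is down=not → no input occurs → does not occur.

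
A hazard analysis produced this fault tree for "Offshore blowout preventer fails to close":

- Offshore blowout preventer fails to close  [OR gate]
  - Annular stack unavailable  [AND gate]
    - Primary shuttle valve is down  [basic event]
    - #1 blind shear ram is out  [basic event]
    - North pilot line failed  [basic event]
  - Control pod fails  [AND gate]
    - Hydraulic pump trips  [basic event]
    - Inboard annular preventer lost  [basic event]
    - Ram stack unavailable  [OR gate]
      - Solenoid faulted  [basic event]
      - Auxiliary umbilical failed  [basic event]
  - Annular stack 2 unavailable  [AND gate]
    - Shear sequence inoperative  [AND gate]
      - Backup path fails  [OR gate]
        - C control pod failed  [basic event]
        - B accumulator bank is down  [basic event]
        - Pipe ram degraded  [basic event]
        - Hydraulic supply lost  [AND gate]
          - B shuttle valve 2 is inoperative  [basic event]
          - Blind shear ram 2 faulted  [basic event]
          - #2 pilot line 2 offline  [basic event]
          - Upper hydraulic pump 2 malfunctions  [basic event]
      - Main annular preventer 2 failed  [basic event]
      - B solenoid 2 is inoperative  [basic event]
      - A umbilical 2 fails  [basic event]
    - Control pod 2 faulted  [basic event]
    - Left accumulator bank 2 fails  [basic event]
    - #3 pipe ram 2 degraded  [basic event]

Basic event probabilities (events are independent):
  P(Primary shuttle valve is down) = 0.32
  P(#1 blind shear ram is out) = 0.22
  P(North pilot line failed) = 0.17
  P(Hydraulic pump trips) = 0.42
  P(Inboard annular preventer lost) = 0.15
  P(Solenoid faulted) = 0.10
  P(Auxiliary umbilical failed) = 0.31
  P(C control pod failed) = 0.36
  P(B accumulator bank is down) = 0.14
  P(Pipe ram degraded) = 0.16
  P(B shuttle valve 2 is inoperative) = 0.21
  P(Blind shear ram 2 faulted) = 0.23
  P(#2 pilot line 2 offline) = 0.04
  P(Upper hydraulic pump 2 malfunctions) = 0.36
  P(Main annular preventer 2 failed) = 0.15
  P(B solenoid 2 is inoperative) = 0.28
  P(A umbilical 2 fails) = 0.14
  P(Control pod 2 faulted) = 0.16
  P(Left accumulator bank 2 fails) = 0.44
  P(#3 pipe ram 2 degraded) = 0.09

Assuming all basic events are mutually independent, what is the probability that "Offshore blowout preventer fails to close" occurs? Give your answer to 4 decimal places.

0.0356

P(Annular stack unavailable) [AND] = 0.32 × 0.22 × 0.17 = 0.011968
P(Ram stack unavailable) [OR] = 1 − (1−0.10) × (1−0.31) = 0.379000
P(Control pod fails) [AND] = 0.42 × 0.15 × 0.379000 = 0.023877
P(Hydraulic supply lost) [AND] = 0.21 × 0.23 × 0.04 × 0.36 = 0.000696
P(Backup path fails) [OR] = 1 − (1−0.36) × (1−0.14) × (1−0.16) × (1−0.000696) = 0.537986
P(Shear sequence inoperative) [AND] = 0.537986 × 0.15 × 0.28 × 0.14 = 0.003163
P(Annular stack 2 unavailable) [AND] = 0.003163 × 0.16 × 0.44 × 0.09 = 0.000020
P(Offshore blowout preventer fails to close) [OR] = 1 − (1−0.011968) × (1−0.023877) × (1−0.000020) = 0.035579
Rounded to 4 decimal places: P(Offshore blowout preventer fails to close) ≈ 0.0356.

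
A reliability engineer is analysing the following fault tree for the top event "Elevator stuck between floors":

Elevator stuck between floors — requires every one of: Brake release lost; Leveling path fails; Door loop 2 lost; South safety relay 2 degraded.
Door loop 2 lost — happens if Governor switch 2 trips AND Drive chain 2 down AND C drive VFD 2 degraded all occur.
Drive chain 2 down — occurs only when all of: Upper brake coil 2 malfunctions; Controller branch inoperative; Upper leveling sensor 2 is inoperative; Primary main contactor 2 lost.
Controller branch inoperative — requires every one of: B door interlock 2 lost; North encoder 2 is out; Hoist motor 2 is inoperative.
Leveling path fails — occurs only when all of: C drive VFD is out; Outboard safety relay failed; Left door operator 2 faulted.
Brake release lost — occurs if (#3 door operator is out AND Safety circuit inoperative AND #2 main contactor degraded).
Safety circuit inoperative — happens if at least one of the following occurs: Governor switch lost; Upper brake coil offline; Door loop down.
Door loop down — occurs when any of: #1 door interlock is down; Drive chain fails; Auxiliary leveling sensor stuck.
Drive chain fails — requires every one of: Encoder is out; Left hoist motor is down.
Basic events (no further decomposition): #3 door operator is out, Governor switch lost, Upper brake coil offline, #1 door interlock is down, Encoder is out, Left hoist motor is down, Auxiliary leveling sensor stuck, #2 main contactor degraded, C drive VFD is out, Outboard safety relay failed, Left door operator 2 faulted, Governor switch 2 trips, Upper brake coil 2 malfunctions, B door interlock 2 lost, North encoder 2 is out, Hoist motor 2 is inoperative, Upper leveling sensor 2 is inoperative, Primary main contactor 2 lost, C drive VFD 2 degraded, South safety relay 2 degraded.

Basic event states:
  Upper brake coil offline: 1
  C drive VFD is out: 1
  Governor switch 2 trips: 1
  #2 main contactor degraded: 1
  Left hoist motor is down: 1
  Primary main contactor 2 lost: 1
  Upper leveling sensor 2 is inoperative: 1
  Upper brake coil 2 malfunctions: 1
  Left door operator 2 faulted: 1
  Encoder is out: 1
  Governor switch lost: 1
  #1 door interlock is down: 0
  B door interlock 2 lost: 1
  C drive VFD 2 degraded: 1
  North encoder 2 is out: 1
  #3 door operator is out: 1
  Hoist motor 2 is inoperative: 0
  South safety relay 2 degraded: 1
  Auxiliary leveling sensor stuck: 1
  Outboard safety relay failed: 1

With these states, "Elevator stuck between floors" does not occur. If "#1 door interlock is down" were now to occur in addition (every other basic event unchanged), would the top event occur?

No

Counterfactual: set "#1 door interlock is down" to occurred.
Drive chain fails [AND]: Encoder is out=occurs, Left hoist motor is down=occurs → all inputs occur → occurs.
Door loop down [OR]: #1 door interlock is down=occurs, Drive chain fails=occurs, Auxiliary leveling sensor stuck=occurs → at least one input occurs → occurs.
Safety circuit inoperative [OR]: Governor switch lost=occurs, Upper brake coil offline=occurs, Door loop down=occurs → at least one input occurs → occurs.
Brake release lost [AND]: #3 door operator is out=occurs, Safety circuit inoperative=occurs, #2 main contactor degraded=occurs → all inputs occur → occurs.
Leveling path fails [AND]: C drive VFD is out=occurs, Outboard safety relay failed=occurs, Left door operator 2 faulted=occurs → all inputs occur → occurs.
Controller branch inoperative [AND]: B door interlock 2 lost=occurs, North encoder 2 is out=occurs, Hoist motor 2 is inoperative=not → not all inputs occur → does not occur.
Drive chain 2 down [AND]: Upper brake coil 2 malfunctions=occurs, Controller branch inoperative=not, Upper leveling sensor 2 is inoperative=occurs, Primary main contactor 2 lost=occurs → not all inputs occur → does not occur.
Door loop 2 lost [AND]: Governor switch 2 trips=occurs, Drive chain 2 down=not, C drive VFD 2 degraded=occurs → not all inputs occur → does not occur.
Elevator stuck between floors [AND]: Brake release lost=occurs, Leveling path fails=occurs, Door loop 2 lost=not, South safety relay 2 degraded=occurs → not all inputs occur → does not occur.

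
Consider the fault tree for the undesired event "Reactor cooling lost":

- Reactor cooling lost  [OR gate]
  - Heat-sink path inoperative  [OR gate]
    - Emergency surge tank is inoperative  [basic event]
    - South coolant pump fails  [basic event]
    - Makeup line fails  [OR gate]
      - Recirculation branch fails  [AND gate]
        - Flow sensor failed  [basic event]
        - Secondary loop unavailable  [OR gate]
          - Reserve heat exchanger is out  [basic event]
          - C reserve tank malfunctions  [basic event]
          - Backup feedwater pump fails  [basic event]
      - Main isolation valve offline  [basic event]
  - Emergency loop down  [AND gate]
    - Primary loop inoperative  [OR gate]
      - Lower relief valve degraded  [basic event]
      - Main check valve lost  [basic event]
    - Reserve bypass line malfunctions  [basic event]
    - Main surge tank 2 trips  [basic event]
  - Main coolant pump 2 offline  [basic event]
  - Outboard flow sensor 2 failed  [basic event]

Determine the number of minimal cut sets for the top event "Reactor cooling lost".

10

Secondary loop unavailable [OR]: union of children's cut sets → 3 cut set(s).
Recirculation branch fails [AND]: one cut set from each child combined → 1 × 3 = 3 cut set(s).
Makeup line fails [OR]: union of children's cut sets → 4 cut set(s).
Heat-sink path inoperative [OR]: union of children's cut sets → 6 cut set(s).
Primary loop inoperative [OR]: union of children's cut sets → 2 cut set(s).
Emergency loop down [AND]: one cut set from each child combined → 2 × 1 × 1 = 2 cut set(s).
Reactor cooling lost [OR]: union of children's cut sets → 10 cut set(s).
Minimal cut sets: {Emergency surge tank is inoperative}; {South coolant pump fails}; {Flow sensor failed, Reserve heat exchanger is out}; {C reserve tank malfunctions, Flow sensor failed}; {Backup feedwater pump fails, Flow sensor failed}; {Main isolation valve offline}; {Lower relief valve degraded, Main surge tank 2 trips, Reserve bypass line malfunctions}; {Main check valve lost, Main surge tank 2 trips, Reserve bypass line malfunctions}; {Main coolant pump 2 offline}; {Outboard flow sensor 2 failed}.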